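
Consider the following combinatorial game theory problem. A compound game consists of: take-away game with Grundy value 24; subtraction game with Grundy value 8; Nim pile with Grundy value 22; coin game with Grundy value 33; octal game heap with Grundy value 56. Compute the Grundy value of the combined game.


By the Sprague-Grundy theorem, the Grundy value of a sum of games is the XOR of individual Grundy values.
take-away game: Grundy value = 24. Running XOR: 0 XOR 24 = 24
subtraction game: Grundy value = 8. Running XOR: 24 XOR 8 = 16
Nim pile: Grundy value = 22. Running XOR: 16 XOR 22 = 6
coin game: Grundy value = 33. Running XOR: 6 XOR 33 = 39
octal game heap: Grundy value = 56. Running XOR: 39 XOR 56 = 31
The combined Grundy value is 31.

31


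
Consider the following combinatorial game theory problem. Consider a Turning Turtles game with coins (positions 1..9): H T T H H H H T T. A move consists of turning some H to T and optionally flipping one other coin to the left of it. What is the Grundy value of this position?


Coins: H T T H H H H T T
Key fact: a single head at position k behaves exactly like a Nim heap of size k (turning it to T and optionally flipping a coin at j < k corresponds to moving the heap from k to j, or to 0), and heads combine as a disjunctive sum (two heads at the same place would cancel, matching j XOR j = 0). So the Nim-value is the XOR of the 1-indexed positions of the heads.
Face-up positions (1-indexed): [1, 4, 5, 6, 7]
XOR 0 with 1: 0 XOR 1 = 1
XOR 1 with 4: 1 XOR 4 = 5
XOR 5 with 5: 5 XOR 5 = 0
XOR 0 with 6: 0 XOR 6 = 6
XOR 6 with 7: 6 XOR 7 = 1
Nim-value = 1

1


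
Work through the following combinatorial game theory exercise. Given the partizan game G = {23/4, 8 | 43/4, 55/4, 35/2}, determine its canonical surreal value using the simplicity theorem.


Left options: {23/4, 8}, max = 8
Right options: {43/4, 55/4, 35/2}, min = 43/4
All options are numbers and max(Left) < min(Right), so by the simplicity theorem the value is the simplest (earliest-born) number strictly between 8 and 43/4.
Integers 9 through 10 all lie strictly between 8 and 43/4.
Among integers, the simplest (lowest birthday = smallest |n|; 0 is born on day 0, +-n on day n) is 9.
No non-integer in the interval can be simpler: if x is a non-integer in the interval, then floor(x) or ceil(x) also lies in the interval (the interval contains an integer), and both are proper prefixes of x's sign expansion, i.e. born earlier. So the game value is 9.
Game value = 9

9


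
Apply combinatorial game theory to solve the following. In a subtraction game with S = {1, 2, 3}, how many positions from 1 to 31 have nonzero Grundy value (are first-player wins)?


Subtraction set S = {1, 2, 3}, so G(n) = n mod 4.
G(n) = 0 when n is a multiple of 4.
Multiples of 4 in [1, 31]: 7
N-positions (nonzero Grundy) = 31 - 7 = 24

24


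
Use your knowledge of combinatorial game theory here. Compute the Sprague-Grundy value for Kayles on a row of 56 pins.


Kayles: a move removes 1 or 2 adjacent pins from a contiguous row.
Removing pins from a row of k leaves two independent rows (a, b) with a + b = k - 1 (one pin) or a + b = k - 2 (two pins); an end removal gives a = 0.
By Sprague-Grundy, G(k) = mex{ G(a) XOR G(b) } over all these splits. G(0) = 0.
G(1): splits (0,0):0^0=0 -> mex({0}) = 1
G(2): splits (0,1):0^1=1 (0,0):0^0=0 -> mex({0, 1}) = 2
G(3): splits (0,2):0^2=2 (1,1):1^1=0 (0,1):0^1=1 -> mex({0, 1, 2}) = 3
G(4): splits (0,3):0^3=3 (1,2):1^2=3 (0,2):0^2=2 (1,1):1^1=0 -> mex({0, 2, 3}) = 1
G(5): splits (0,4):0^1=1 (1,3):1^3=2 (2,2):2^2=0 (0,3):0^3=3 (1,2):1^2=3 -> mex({0, 1, 2, 3}) = 4
G(6) = mex({0, 1, 2, 4}) = 3
G(7) = mex({0, 1, 3, 4, 5}) = 2
G(8) = mex({0, 2, 3, 5, 6}) = 1
G(9) = mex({0, 1, 2, 3, 6, 7}) = 4
G(10) = mex({0, 1, 3, 4, 5, 7}) = 2
G(11) = mex({0, 1, 2, 3, 4, 5}) = 6
G(12) = mex({0, 1, 2, 3, 5, 6, 7}) = 4
G(13) = mex({0, 2, 3, 4, 6, 7}) = 1
G(14) = mex({0, 1, 4, 5, 6, 7}) = 2
G(15) = mex({0, 1, 2, 3, 4, 5, 6}) = 7
G(16) = mex({0, 2, 3, 5, 6, 7}) = 1
G(17) = mex({0, 1, 2, 3, 5, 6, 7}) = 4
G(18) = mex({0, 1, 2, 4, 5, 6}) = 3
G(19) = mex({0, 1, 3, 4, 5, 7}) = 2
G(20) = mex({0, 2, 3, 4, 5, 6, 7}) = 1
G(21) = mex({0, 1, 2, 3, 5, 6, 7}) = 4
G(22) = mex({0, 1, 2, 3, 4, 5, 7}) = 6
G(23) = mex({0, 1, 2, 3, 4, 5, 6}) = 7
G(24) = mex({0, 1, 2, 3, 5, 6, 7}) = 4
G(25) = mex({0, 2, 3, 4, 6, 7}) = 1
G(26) = mex({0, 1, 3, 4, 5, 6, 7}) = 2
G(27) = mex({0, 1, 2, 3, 4, 5, 6, 7}) = 8
G(28) = mex({0, 1, 2, 3, 4, 6, 7, 8}) = 5
G(29) = mex({0, 1, 2, 3, 5, 6, 7, 8, 9}) = 4
G(30) = mex({0, 1, 2, 3, 4, 5, 6, 9, 10}) = 7
G(31) = mex({0, 1, 3, 4, 5, 7, 10, 11}) = 2
G(32) = mex({0, 2, 3, 4, 5, 6, 7, 9, 11}) = 1
G(33) = mex({0, 1, 2, 3, 4, 5, 6, 7, 9, 12}) = 8
G(34) = mex({0, 1, 2, 3, 4, 5, 7, 8, 11, 12}) = 6
G(35) = mex({0, 1, 2, 3, 4, 5, 6, 8, 9, 10, 11}) = 7
G(36) = mex({0, 1, 2, 3, 5, 6, 7, 9, 10}) = 4
G(37) = mex({0, 2, 3, 4, 6, 7, 9, 10, 11, 12}) = 1
G(38) = mex({0, 1, 3, 4, 5, 6, 7, 9, 10, 11, 12}) = 2
G(39) = mex({0, 1, 2, 4, 5, 6, 7, 9, 10, 12, 14}) = 3
G(40) = mex({0, 2, 3, 4, 6, 7, 11, 12, 14}) = 1
G(41) = mex({0, 1, 2, 3, 5, 6, 7, 9, 10, 11, 12}) = 4
G(42) = mex({0, 1, 2, 3, 4, 5, 6, 9, 10}) = 7
G(43) = mex({0, 1, 3, 4, 5, 7, 9, 10, 12, 15}) = 2
G(44) = mex({0, 2, 3, 4, 5, 6, 7, 9, 10, 12, 15}) = 1
G(45) = mex({0, 1, 2, 3, 4, 5, 6, 7, 9, 10, 12, 14}) = 8
G(46) = mex({0, 1, 3, 4, 5, 7, 8, 11, 12, 14}) = 2
G(47) = mex({0, 1, 2, 3, 4, 5, 6, 8, 9, 10, 11, 12}) = 7
G(48) = mex({0, 1, 2, 3, 5, 6, 7, 9, 10}) = 4
G(49) = mex({0, 2, 3, 4, 6, 7, 9, 10, 11, 12, 15}) = 1
G(50) = mex({0, 1, 4, 5, 6, 7, 9, 11, 12, 14, 15}) = 2
G(51) = mex({0, 1, 2, 3, 4, 5, 6, 7, 9, 12, 14, 15}) = 8
G(52) = mex({0, 2, 3, 4, 5, 6, 7, 8, 11, 12, 15}) = 1
G(53) = mex({0, 1, 2, 3, 5, 6, 7, 8, 9, 10, 11, 12}) = 4
G(54) = mex({0, 1, 2, 3, 4, 5, 6, 9, 10}) = 7
G(55) = mex({0, 1, 3, 4, 5, 7, 9, 10, 11, 12}) = 2
G(56) = mex({0, 2, 3, 4, 5, 6, 7, 9, 10, 11, 12, 13, 14}) = 1
Therefore G(56) = 1.

1


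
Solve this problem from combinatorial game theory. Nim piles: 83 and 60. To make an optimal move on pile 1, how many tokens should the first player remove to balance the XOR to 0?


Piles: 83 and 60
Current XOR: 83 XOR 60 = 111 (non-zero, so this is an N-position).
To make the XOR zero, we need to find a move that balances the piles.
For pile 1 (size 83): target = 83 XOR 111 = 60
We reduce pile 1 from 83 to 60.
Tokens removed: 83 - 60 = 23
Verification: 60 XOR 60 = 0

23


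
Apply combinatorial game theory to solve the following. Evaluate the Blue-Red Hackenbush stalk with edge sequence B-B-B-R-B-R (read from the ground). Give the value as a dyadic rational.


Edges (from ground): B-B-B-R-B-R
By Berlekamp's sign-expansion rule, a Blue-Red Hackenbush stalk has the value of the surreal number whose sign sequence is the edge sequence with B -> + and R -> -.
Sign sequence: +++-+-
Trace the sign expansion in the surreal number tree, starting from 0:
Edge 1: B (sign +) -> bounds (0, +inf), value = 1
Edge 2: B (sign +) -> bounds (1, +inf), value = 2
Edge 3: B (sign +) -> bounds (2, +inf), value = 3
Edge 4: R (sign -) -> bounds (2, 3), value = 5/2
Edge 5: B (sign +) -> bounds (5/2, 3), value = 11/4
Edge 6: R (sign -) -> bounds (5/2, 11/4), value = 21/8
Game value = 21/8

21/8


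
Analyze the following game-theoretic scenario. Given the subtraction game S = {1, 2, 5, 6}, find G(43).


The subtraction set is S = {1, 2, 5, 6}.
G(k) = mex{ G(k - s) : s in S, s <= k }. We compute iteratively: G(0) = 0.
G(1) = mex({0}) = 1
G(2) = mex({0, 1}) = 2
G(3) = mex({1, 2}) = 0
G(4) = mex({0, 2}) = 1
G(5) = mex({0, 1}) = 2
G(6) = mex({0, 1, 2}) = 3
G(7) = mex({1, 2, 3}) = 0
G(8) = mex({0, 2, 3}) = 1
G(9) = mex({0, 1}) = 2
G(10) = mex({1, 2}) = 0
G(11) = mex({0, 2, 3}) = 1
G(12) = mex({0, 1, 3}) = 2
Observe that G(7)..G(12) = 0, 1, 2, 0, 1, 2 repeats G(0)..G(5) = 0, 1, 2, 0, 1, 2.
For k >= max(S) = 6, G(k) is determined by the previous 6 values G(k-6)..G(k-1); a window of 6 consecutive values has recurred shifted by 7, so by induction G(k + 7) = G(k) for all k >= 0: the sequence is periodic from the start with period 7.
One period: G(0..6) = 0, 1, 2, 0, 1, 2, 3.
43 mod 7 = 1, so G(43) = G(1) = 1.

1


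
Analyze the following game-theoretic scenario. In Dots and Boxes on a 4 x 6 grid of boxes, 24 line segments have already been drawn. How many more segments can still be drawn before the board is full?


Grid: 4 x 6 boxes, i.e. 5 rows and 7 columns of dots.
Horizontal edges: (rows + 1) * cols = 5 * 6 = 30
Vertical edges: rows * (cols + 1) = 4 * 7 = 28
Total edges: 30 + 28 = 58
Edges drawn: 24
Remaining: 58 - 24 = 34

34


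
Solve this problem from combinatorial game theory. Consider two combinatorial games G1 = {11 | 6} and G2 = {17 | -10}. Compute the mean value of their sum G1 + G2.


G1 = {11 | 6}, G2 = {17 | -10}
Each is a switch {a | b} with numbers a > b; its mean value is (a + b)/2, and mean value is additive over game sums: m(G1 + G2) = m(G1) + m(G2).
Mean of G1 = (11 + (6))/2 = 17/2 = 17/2
Mean of G2 = (17 + (-10))/2 = 7/2 = 7/2
Mean of G1 + G2 = 17/2 + 7/2 = 12

12


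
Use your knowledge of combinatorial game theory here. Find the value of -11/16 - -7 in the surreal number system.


x = -11/16, y = -7
Converting to common denominator: 16
x = -11/16, y = -112/16
x - y = -11/16 - -7 = 101/16

101/16


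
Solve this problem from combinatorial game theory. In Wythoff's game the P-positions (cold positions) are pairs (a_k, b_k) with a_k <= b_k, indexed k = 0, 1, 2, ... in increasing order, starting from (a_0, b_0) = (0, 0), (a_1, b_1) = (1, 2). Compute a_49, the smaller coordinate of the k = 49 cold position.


By Wythoff's theorem, a_k = floor(k * phi) and b_k = floor(k * phi^2) = a_k + k, where phi = (1 + sqrt(5))/2 is the golden ratio.
phi = (1 + sqrt(5))/2 = 1.618034
k = 49
k * phi = 49 * 1.618034 = 79.283665
a_49 = floor(k * phi) = 79

79


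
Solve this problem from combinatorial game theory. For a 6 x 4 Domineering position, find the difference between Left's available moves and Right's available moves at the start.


Board is 6 x 4 (rows x cols).
Left (vertical) placements: (rows-1) * cols = 5 * 4 = 20
Right (horizontal) placements: rows * (cols-1) = 6 * 3 = 18
Advantage = Left - Right = 20 - 18 = 2

2


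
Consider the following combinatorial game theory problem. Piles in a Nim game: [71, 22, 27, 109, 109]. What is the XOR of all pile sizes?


We need the XOR (exclusive or) of all pile sizes.
After XOR-ing pile 1 (size 71): 0 XOR 71 = 71
After XOR-ing pile 2 (size 22): 71 XOR 22 = 81
After XOR-ing pile 3 (size 27): 81 XOR 27 = 74
After XOR-ing pile 4 (size 109): 74 XOR 109 = 39
After XOR-ing pile 5 (size 109): 39 XOR 109 = 74
The Nim-value of this position is 74.

74


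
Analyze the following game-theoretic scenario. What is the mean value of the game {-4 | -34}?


Game = {-4 | -34}, a switch {a | b} with numbers a > b.
Its thermograph has left wall a - t and right wall b + t, which meet at t = (a - b)/2, where both equal (a + b)/2. So the mast (mean value) is at (a + b)/2.
Mean = (-4 + (-34))/2 = -38/2 = -19

-19


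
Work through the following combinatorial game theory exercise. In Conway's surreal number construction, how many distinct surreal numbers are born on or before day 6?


Day 0: {|} = 0 is born. Count = 1.
Day n: the number of surreal numbers born by day n is 2^(n+1) - 1.
By day 0: 2^1 - 1 = 1
By day 1: 2^2 - 1 = 3
By day 2: 2^3 - 1 = 7
By day 3: 2^4 - 1 = 15
By day 4: 2^5 - 1 = 31
By day 5: 2^6 - 1 = 63
By day 6: 2^7 - 1 = 127
By day 6: 127 surreal numbers.

127


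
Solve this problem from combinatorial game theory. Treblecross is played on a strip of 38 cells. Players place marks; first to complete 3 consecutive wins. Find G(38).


Treblecross: place X on empty cells; 3-in-a-row wins.
Playing within two cells of an existing X lets the opponent win at once, so sensible play treats the cells i-2..i+2 around each X as dead. The player left with no safe cell loses, so this is a normal-play take-away game on strips of safe cells.
Placing X at cell i (0-indexed) of a strip of k safe cells leaves independent strips of sizes max(0, i-2) and max(0, k-i-3). Hence G(k) = mex{ G(max(0,i-2)) XOR G(max(0,k-i-3)) : 0 <= i < k }, with G(0) = 0.
G(1): splits (0,0):0^0=0 -> mex({0}) = 1
G(2): splits (0,0):0^0=0 -> mex({0}) = 1
G(3): splits (0,0):0^0=0 -> mex({0}) = 1
G(4): splits (0,1):0^1=1 (0,0):0^0=0 -> mex({0, 1}) = 2
G(5): splits (0,2):0^1=1 (0,1):0^1=1 (0,0):0^0=0 -> mex({0, 1}) = 2
G(6) = mex({1}) = 0
G(7) = mex({0, 1, 2}) = 3
G(8) = mex({0, 1, 2}) = 3
G(9) = mex({0, 2}) = 1
G(10) = mex({0, 2, 3}) = 1
G(11) = mex({0, 3}) = 1
G(12) = mex({1, 3}) = 0
G(13) = mex({0, 1, 2, 3}) = 4
G(14) = mex({0, 1, 2}) = 3
G(15) = mex({0, 1, 2}) = 3
G(16) = mex({0, 1, 2, 4}) = 3
G(17) = mex({0, 1, 3, 4}) = 2
G(18) = mex({0, 1, 3, 4}) = 2
G(19) = mex({0, 1, 3, 5}) = 2
G(20) = mex({0, 1, 2, 3, 5}) = 4
G(21) = mex({0, 1, 2, 3, 5}) = 4
G(22) = mex({1, 2, 6}) = 0
G(23) = mex({0, 1, 2, 3, 4, 6}) = 5
G(24) = mex({0, 1, 2, 3, 4}) = 5
G(25) = mex({0, 1, 3, 4, 7}) = 2
G(26) = mex({0, 1, 3, 4, 5, 7}) = 2
G(27) = mex({0, 1, 3, 5}) = 2
G(28) = mex({0, 1, 2, 5}) = 3
G(29) = mex({0, 1, 2, 4, 5, 6}) = 3
G(30) = mex({1, 2, 4, 6}) = 0
G(31) = mex({0, 1, 2, 3, 4, 6}) = 5
G(32) = mex({1, 2, 3, 4, 7}) = 0
G(33) = mex({0, 3, 7}) = 1
G(34) = mex({0, 2, 3, 5, 7}) = 1
G(35) = mex({0, 2, 3, 5, 6}) = 1
G(36) = mex({0, 1, 2, 5, 6}) = 3
G(37) = mex({0, 1, 2, 4, 5, 6}) = 3
G(38) = mex({0, 1, 2, 4}) = 3
Therefore G(38) = 3.

3


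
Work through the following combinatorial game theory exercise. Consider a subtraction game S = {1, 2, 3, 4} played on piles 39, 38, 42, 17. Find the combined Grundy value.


Subtraction set: {1, 2, 3, 4}
For this subtraction set, G(n) = n mod 5 (period = max + 1 = 5).
Pile 1 (size 39): G(39) = 39 mod 5 = 4
Pile 2 (size 38): G(38) = 38 mod 5 = 3
Pile 3 (size 42): G(42) = 42 mod 5 = 2
Pile 4 (size 17): G(17) = 17 mod 5 = 2
Total Grundy value = XOR of all: 4 XOR 3 XOR 2 XOR 2 = 7

7


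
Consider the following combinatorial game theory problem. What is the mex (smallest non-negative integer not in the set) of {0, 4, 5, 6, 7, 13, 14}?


Set = {0, 4, 5, 6, 7, 13, 14}
0 is in the set.
1 is NOT in the set. This is the mex.
mex = 1

1


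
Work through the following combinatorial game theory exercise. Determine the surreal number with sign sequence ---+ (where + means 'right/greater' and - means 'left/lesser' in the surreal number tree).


Sign expansion: ---+
Rule: track bounds (lo, hi), initially (-inf, +inf). On '+', the current value becomes lo and we move to the simplest number in (value, hi): value + 1 if hi = +inf, otherwise the midpoint (value + hi)/2. On '-', the current value becomes hi and we move to value - 1 if lo = -inf, otherwise the midpoint (lo + value)/2.
Start at 0.
Step 1: sign = -, move left. Bounds: (-inf, 0). Value = -1
Step 2: sign = -, move left. Bounds: (-inf, -1). Value = -2
Step 3: sign = -, move left. Bounds: (-inf, -2). Value = -3
Step 4: sign = +, move right. Bounds: (-3, -2). Value = -5/2
The surreal number with sign expansion ---+ is -5/2.

-5/2


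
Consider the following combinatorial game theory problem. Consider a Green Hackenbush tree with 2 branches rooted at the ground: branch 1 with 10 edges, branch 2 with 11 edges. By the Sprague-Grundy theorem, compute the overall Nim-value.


The tree has 2 branches from the ground vertex.
In Green Hackenbush, the Nim-value of a simple path of length k is k.
Branch 1: length 10, Nim-value = 10
Branch 2: length 11, Nim-value = 11
Total Nim-value = XOR of all branch values:
0 XOR 10 = 10
10 XOR 11 = 1
Nim-value of the tree = 1

1


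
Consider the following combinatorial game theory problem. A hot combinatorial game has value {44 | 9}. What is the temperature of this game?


The game is {44 | 9}, a switch {a | b} with numbers a > b.
Cooling {a | b} by t gives {a - t | b + t}, which stops being hot when a - t = b + t, i.e. at t = (a - b)/2. So the temperature of a switch is (a - b)/2.
Temperature = (Left option - Right option) / 2
= (44 - (9)) / 2
= 35 / 2
= 35/2

35/2


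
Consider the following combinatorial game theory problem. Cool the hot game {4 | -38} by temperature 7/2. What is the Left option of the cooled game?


Original game: {4 | -38} (a switch {a | b} with a > b).
Cooling by t (for t below the temperature (a - b)/2 = 21) taxes each move by t: {a | b} cooled by t is {a - t | b + t}.
Cooling amount: t = 7/2
Cooled Left option: 4 - 7/2 = 1/2
Cooled Right option: -38 + 7/2 = -69/2
Cooled game: {1/2 | -69/2}
Left option = 1/2

1/2


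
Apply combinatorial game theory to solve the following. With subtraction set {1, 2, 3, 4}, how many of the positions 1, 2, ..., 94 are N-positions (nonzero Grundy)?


Subtraction set S = {1, 2, 3, 4}, so G(n) = n mod 5.
G(n) = 0 when n is a multiple of 5.
Multiples of 5 in [1, 94]: 18
N-positions (nonzero Grundy) = 94 - 18 = 76

76


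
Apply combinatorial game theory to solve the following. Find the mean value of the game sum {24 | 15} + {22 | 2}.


G1 = {24 | 15}, G2 = {22 | 2}
Each is a switch {a | b} with numbers a > b; its mean value is (a + b)/2, and mean value is additive over game sums: m(G1 + G2) = m(G1) + m(G2).
Mean of G1 = (24 + (15))/2 = 39/2 = 39/2
Mean of G2 = (22 + (2))/2 = 24/2 = 12
Mean of G1 + G2 = 39/2 + 12 = 63/2

63/2


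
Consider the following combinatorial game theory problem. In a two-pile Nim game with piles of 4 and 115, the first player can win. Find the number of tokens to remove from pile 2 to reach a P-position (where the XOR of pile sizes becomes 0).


Piles: 4 and 115
Current XOR: 4 XOR 115 = 119 (non-zero, so this is an N-position).
To make the XOR zero, we need to find a move that balances the piles.
For pile 2 (size 115): target = 115 XOR 119 = 4
We reduce pile 2 from 115 to 4.
Tokens removed: 115 - 4 = 111
Verification: 4 XOR 4 = 0

111


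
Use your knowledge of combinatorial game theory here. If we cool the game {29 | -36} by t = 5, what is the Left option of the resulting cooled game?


Original game: {29 | -36} (a switch {a | b} with a > b).
Cooling by t (for t below the temperature (a - b)/2 = 65/2) taxes each move by t: {a | b} cooled by t is {a - t | b + t}.
Cooling amount: t = 5
Cooled Left option: 29 - 5 = 24
Cooled Right option: -36 + 5 = -31
Cooled game: {24 | -31}
Left option = 24

24


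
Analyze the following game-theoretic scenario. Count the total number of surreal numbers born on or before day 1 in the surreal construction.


Day 0: {|} = 0 is born. Count = 1.
Day n: the number of surreal numbers born by day n is 2^(n+1) - 1.
By day 0: 2^1 - 1 = 1
By day 1: 2^2 - 1 = 3
By day 1: 3 surreal numbers.

3


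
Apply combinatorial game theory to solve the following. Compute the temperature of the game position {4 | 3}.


The game is {4 | 3}, a switch {a | b} with numbers a > b.
Cooling {a | b} by t gives {a - t | b + t}, which stops being hot when a - t = b + t, i.e. at t = (a - b)/2. So the temperature of a switch is (a - b)/2.
Temperature = (Left option - Right option) / 2
= (4 - (3)) / 2
= 1 / 2
= 1/2

1/2


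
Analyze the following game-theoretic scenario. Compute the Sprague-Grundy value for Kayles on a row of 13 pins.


Kayles: a move removes 1 or 2 adjacent pins from a contiguous row.
Removing pins from a row of k leaves two independent rows (a, b) with a + b = k - 1 (one pin) or a + b = k - 2 (two pins); an end removal gives a = 0.
By Sprague-Grundy, G(k) = mex{ G(a) XOR G(b) } over all these splits. G(0) = 0.
G(1): splits (0,0):0^0=0 -> mex({0}) = 1
G(2): splits (0,1):0^1=1 (0,0):0^0=0 -> mex({0, 1}) = 2
G(3): splits (0,2):0^2=2 (1,1):1^1=0 (0,1):0^1=1 -> mex({0, 1, 2}) = 3
G(4): splits (0,3):0^3=3 (1,2):1^2=3 (0,2):0^2=2 (1,1):1^1=0 -> mex({0, 2, 3}) = 1
G(5): splits (0,4):0^1=1 (1,3):1^3=2 (2,2):2^2=0 (0,3):0^3=3 (1,2):1^2=3 -> mex({0, 1, 2, 3}) = 4
G(6) = mex({0, 1, 2, 4}) = 3
G(7) = mex({0, 1, 3, 4, 5}) = 2
G(8) = mex({0, 2, 3, 5, 6}) = 1
G(9) = mex({0, 1, 2, 3, 6, 7}) = 4
G(10) = mex({0, 1, 3, 4, 5, 7}) = 2
G(11) = mex({0, 1, 2, 3, 4, 5}) = 6
G(12) = mex({0, 1, 2, 3, 5, 6, 7}) = 4
G(13) = mex({0, 2, 3, 4, 6, 7}) = 1
Therefore G(13) = 1.

1


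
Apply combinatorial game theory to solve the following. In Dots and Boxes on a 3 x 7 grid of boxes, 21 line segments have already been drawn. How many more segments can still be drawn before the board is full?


Grid: 3 x 7 boxes, i.e. 4 rows and 8 columns of dots.
Horizontal edges: (rows + 1) * cols = 4 * 7 = 28
Vertical edges: rows * (cols + 1) = 3 * 8 = 24
Total edges: 28 + 24 = 52
Edges drawn: 21
Remaining: 52 - 21 = 31

31


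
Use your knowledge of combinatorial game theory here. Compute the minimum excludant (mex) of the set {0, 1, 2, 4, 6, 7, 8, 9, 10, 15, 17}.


Set = {0, 1, 2, 4, 6, 7, 8, 9, 10, 15, 17}
0 is in the set.
1 is in the set.
2 is in the set.
3 is NOT in the set. This is the mex.
mex = 3

3


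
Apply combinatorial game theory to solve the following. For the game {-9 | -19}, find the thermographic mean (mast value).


Game = {-9 | -19}, a switch {a | b} with numbers a > b.
Its thermograph has left wall a - t and right wall b + t, which meet at t = (a - b)/2, where both equal (a + b)/2. So the mast (mean value) is at (a + b)/2.
Mean = (-9 + (-19))/2 = -28/2 = -14

-14


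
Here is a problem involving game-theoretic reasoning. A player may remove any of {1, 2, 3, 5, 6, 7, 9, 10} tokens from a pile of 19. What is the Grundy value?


The subtraction set is S = {1, 2, 3, 5, 6, 7, 9, 10}.
G(k) = mex{ G(k - s) : s in S, s <= k }. We compute iteratively: G(0) = 0.
G(1) = mex({0}) = 1
G(2) = mex({0, 1}) = 2
G(3) = mex({0, 1, 2}) = 3
G(4) = mex({1, 2, 3}) = 0
G(5) = mex({0, 2, 3}) = 1
G(6) = mex({0, 1, 3}) = 2
G(7) = mex({0, 1, 2}) = 3
G(8) = mex({1, 2, 3}) = 0
G(9) = mex({0, 2, 3}) = 1
G(10) = mex({0, 1, 3}) = 2
G(11) = mex({0, 1, 2}) = 3
G(12) = mex({1, 2, 3}) = 0
G(13) = mex({0, 2, 3}) = 1
Observe that G(4)..G(13) = 0, 1, 2, 3, 0, 1, 2, 3, 0, 1 repeats G(0)..G(9) = 0, 1, 2, 3, 0, 1, 2, 3, 0, 1.
For k >= max(S) = 10, G(k) is determined by the previous 10 values G(k-10)..G(k-1); a window of 10 consecutive values has recurred shifted by 4, so by induction G(k + 4) = G(k) for all k >= 0: the sequence is periodic from the start with period 4.
One period: G(0..3) = 0, 1, 2, 3.
19 mod 4 = 3, so G(19) = G(3) = 3.

3


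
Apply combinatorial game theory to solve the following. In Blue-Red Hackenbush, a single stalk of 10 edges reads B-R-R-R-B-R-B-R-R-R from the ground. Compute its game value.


Edges (from ground): B-R-R-R-B-R-B-R-R-R
By Berlekamp's sign-expansion rule, a Blue-Red Hackenbush stalk has the value of the surreal number whose sign sequence is the edge sequence with B -> + and R -> -.
Sign sequence: +---+-+---
Trace the sign expansion in the surreal number tree, starting from 0:
Edge 1: B (sign +) -> bounds (0, +inf), value = 1
Edge 2: R (sign -) -> bounds (0, 1), value = 1/2
Edge 3: R (sign -) -> bounds (0, 1/2), value = 1/4
Edge 4: R (sign -) -> bounds (0, 1/4), value = 1/8
Edge 5: B (sign +) -> bounds (1/8, 1/4), value = 3/16
Edge 6: R (sign -) -> bounds (1/8, 3/16), value = 5/32
Edge 7: B (sign +) -> bounds (5/32, 3/16), value = 11/64
Edge 8: R (sign -) -> bounds (5/32, 11/64), value = 21/128
Edge 9: R (sign -) -> bounds (5/32, 21/128), value = 41/256
Edge 10: R (sign -) -> bounds (5/32, 41/256), value = 81/512
Game value = 81/512

81/512


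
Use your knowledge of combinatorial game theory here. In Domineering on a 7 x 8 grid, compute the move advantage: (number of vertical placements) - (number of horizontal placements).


Board is 7 x 8 (rows x cols).
Left (vertical) placements: (rows-1) * cols = 6 * 8 = 48
Right (horizontal) placements: rows * (cols-1) = 7 * 7 = 49
Advantage = Left - Right = 48 - 49 = -1

-1


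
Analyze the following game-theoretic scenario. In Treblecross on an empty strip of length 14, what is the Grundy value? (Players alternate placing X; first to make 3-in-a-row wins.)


Treblecross: place X on empty cells; 3-in-a-row wins.
Playing within two cells of an existing X lets the opponent win at once, so sensible play treats the cells i-2..i+2 around each X as dead. The player left with no safe cell loses, so this is a normal-play take-away game on strips of safe cells.
Placing X at cell i (0-indexed) of a strip of k safe cells leaves independent strips of sizes max(0, i-2) and max(0, k-i-3). Hence G(k) = mex{ G(max(0,i-2)) XOR G(max(0,k-i-3)) : 0 <= i < k }, with G(0) = 0.
G(1): splits (0,0):0^0=0 -> mex({0}) = 1
G(2): splits (0,0):0^0=0 -> mex({0}) = 1
G(3): splits (0,0):0^0=0 -> mex({0}) = 1
G(4): splits (0,1):0^1=1 (0,0):0^0=0 -> mex({0, 1}) = 2
G(5): splits (0,2):0^1=1 (0,1):0^1=1 (0,0):0^0=0 -> mex({0, 1}) = 2
G(6) = mex({1}) = 0
G(7) = mex({0, 1, 2}) = 3
G(8) = mex({0, 1, 2}) = 3
G(9) = mex({0, 2}) = 1
G(10) = mex({0, 2, 3}) = 1
G(11) = mex({0, 3}) = 1
G(12) = mex({1, 3}) = 0
G(13) = mex({0, 1, 2, 3}) = 4
G(14) = mex({0, 1, 2}) = 3
Therefore G(14) = 3.

3


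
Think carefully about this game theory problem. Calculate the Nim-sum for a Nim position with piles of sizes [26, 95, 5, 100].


We need the XOR (exclusive or) of all pile sizes.
After XOR-ing pile 1 (size 26): 0 XOR 26 = 26
After XOR-ing pile 2 (size 95): 26 XOR 95 = 69
After XOR-ing pile 3 (size 5): 69 XOR 5 = 64
After XOR-ing pile 4 (size 100): 64 XOR 100 = 36
The Nim-value of this position is 36.

36


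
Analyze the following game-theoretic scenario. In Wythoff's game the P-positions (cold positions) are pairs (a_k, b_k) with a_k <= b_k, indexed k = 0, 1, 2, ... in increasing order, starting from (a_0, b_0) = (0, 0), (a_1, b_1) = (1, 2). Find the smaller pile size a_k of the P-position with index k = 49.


By Wythoff's theorem, a_k = floor(k * phi) and b_k = floor(k * phi^2) = a_k + k, where phi = (1 + sqrt(5))/2 is the golden ratio.
phi = (1 + sqrt(5))/2 = 1.618034
k = 49
k * phi = 49 * 1.618034 = 79.283665
a_49 = floor(k * phi) = 79

79


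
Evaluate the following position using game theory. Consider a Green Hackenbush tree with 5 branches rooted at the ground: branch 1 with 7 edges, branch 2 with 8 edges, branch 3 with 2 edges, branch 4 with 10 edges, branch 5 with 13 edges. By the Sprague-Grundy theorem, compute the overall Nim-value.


The tree has 5 branches from the ground vertex.
In Green Hackenbush, the Nim-value of a simple path of length k is k.
Branch 1: length 7, Nim-value = 7
Branch 2: length 8, Nim-value = 8
Branch 3: length 2, Nim-value = 2
Branch 4: length 10, Nim-value = 10
Branch 5: length 13, Nim-value = 13
Total Nim-value = XOR of all branch values:
0 XOR 7 = 7
7 XOR 8 = 15
15 XOR 2 = 13
13 XOR 10 = 7
7 XOR 13 = 10
Nim-value of the tree = 10

10


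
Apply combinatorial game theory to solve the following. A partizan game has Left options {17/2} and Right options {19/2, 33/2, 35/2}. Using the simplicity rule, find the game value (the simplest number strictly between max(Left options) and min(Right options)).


Left options: {17/2}, max = 17/2
Right options: {19/2, 33/2, 35/2}, min = 19/2
All options are numbers and max(Left) < min(Right), so by the simplicity theorem the value is the simplest (earliest-born) number strictly between 17/2 and 19/2.
The only integer strictly between 17/2 and 19/2 is 9.
No non-integer in the interval can be simpler: if x is a non-integer in the interval, then floor(x) or ceil(x) also lies in the interval (the interval contains an integer), and both are proper prefixes of x's sign expansion, i.e. born earlier. So the game value is 9.
Game value = 9

9


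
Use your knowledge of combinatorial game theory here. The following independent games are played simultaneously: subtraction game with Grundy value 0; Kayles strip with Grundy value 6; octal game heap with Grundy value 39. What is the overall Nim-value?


By the Sprague-Grundy theorem, the Grundy value of a sum of games is the XOR of individual Grundy values.
subtraction game: Grundy value = 0. Running XOR: 0 XOR 0 = 0
Kayles strip: Grundy value = 6. Running XOR: 0 XOR 6 = 6
octal game heap: Grundy value = 39. Running XOR: 6 XOR 39 = 33
The combined Grundy value is 33.

33


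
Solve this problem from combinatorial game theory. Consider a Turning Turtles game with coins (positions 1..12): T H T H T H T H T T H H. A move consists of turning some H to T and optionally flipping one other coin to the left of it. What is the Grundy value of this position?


Coins: T H T H T H T H T T H H
Key fact: a single head at position k behaves exactly like a Nim heap of size k (turning it to T and optionally flipping a coin at j < k corresponds to moving the heap from k to j, or to 0), and heads combine as a disjunctive sum (two heads at the same place would cancel, matching j XOR j = 0). So the Nim-value is the XOR of the 1-indexed positions of the heads.
Face-up positions (1-indexed): [2, 4, 6, 8, 11, 12]
XOR 0 with 2: 0 XOR 2 = 2
XOR 2 with 4: 2 XOR 4 = 6
XOR 6 with 6: 6 XOR 6 = 0
XOR 0 with 8: 0 XOR 8 = 8
XOR 8 with 11: 8 XOR 11 = 3
XOR 3 with 12: 3 XOR 12 = 15
Nim-value = 15

15


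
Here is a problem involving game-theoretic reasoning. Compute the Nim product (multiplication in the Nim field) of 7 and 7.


Nim multiplication is bilinear over XOR: (u XOR v) * w = (u*w) XOR (v*w).
So we split each operand into its bit components and XOR the pairwise Nim products.
7 = 1 + 2 + 4 (as XOR of powers of 2).
7 = 1 + 2 + 4 (as XOR of powers of 2).
Using the standard Nim-product table on single bits:
  2*2 = 3,   2*4 = 8,   2*8 = 12,
  4*4 = 6,   4*8 = 11,  8*8 = 13,
and  1*x = x (identity), k*l = l*k (commutative).
Pairwise Nim products:
  1 * 1 = 1
  1 * 2 = 2
  1 * 4 = 4
  2 * 1 = 2
  2 * 2 = 3
  2 * 4 = 8
  4 * 1 = 4
  4 * 2 = 8
  4 * 4 = 6
XOR them: 1 XOR 2 XOR 4 XOR 2 XOR 3 XOR 8 XOR 4 XOR 8 XOR 6 = 4.
Result: 7 * 7 = 4 (in Nim).

4


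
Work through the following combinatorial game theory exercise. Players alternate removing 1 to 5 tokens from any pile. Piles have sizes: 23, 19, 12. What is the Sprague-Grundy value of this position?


Subtraction set: {1, 2, 3, 4, 5}
For this subtraction set, G(n) = n mod 6 (period = max + 1 = 6).
Pile 1 (size 23): G(23) = 23 mod 6 = 5
Pile 2 (size 19): G(19) = 19 mod 6 = 1
Pile 3 (size 12): G(12) = 12 mod 6 = 0
Total Grundy value = XOR of all: 5 XOR 1 XOR 0 = 4

4


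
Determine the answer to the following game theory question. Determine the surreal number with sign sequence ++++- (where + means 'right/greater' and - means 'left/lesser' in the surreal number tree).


Sign expansion: ++++-
Rule: track bounds (lo, hi), initially (-inf, +inf). On '+', the current value becomes lo and we move to the simplest number in (value, hi): value + 1 if hi = +inf, otherwise the midpoint (value + hi)/2. On '-', the current value becomes hi and we move to value - 1 if lo = -inf, otherwise the midpoint (lo + value)/2.
Start at 0.
Step 1: sign = +, move right. Bounds: (0, +inf). Value = 1
Step 2: sign = +, move right. Bounds: (1, +inf). Value = 2
Step 3: sign = +, move right. Bounds: (2, +inf). Value = 3
Step 4: sign = +, move right. Bounds: (3, +inf). Value = 4
Step 5: sign = -, move left. Bounds: (3, 4). Value = 7/2
The surreal number with sign expansion ++++- is 7/2.

7/2


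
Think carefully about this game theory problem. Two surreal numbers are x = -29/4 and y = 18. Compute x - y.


x = -29/4, y = 18
Converting to common denominator: 4
x = -29/4, y = 72/4
x - y = -29/4 - 18 = -101/4

-101/4


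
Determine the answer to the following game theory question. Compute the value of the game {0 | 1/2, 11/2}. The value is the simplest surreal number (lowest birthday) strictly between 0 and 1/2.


Left options: {0}, max = 0
Right options: {1/2, 11/2}, min = 1/2
All options are numbers and max(Left) < min(Right), so by the simplicity theorem the value is the simplest (earliest-born) number strictly between 0 and 1/2.
No integer lies strictly between 0 and 1/2, so the value is the dyadic rational m/2^k in the interval with the smallest k (then m odd); search k = 1, 2, ...:
Denominator 2: no odd multiple of 1/2 lies strictly between 0 and 1/2.
Denominator 4: 1/4 lies strictly between 0 and 1/2 -- found.
The simplest number in the interval is 1/4.
Game value = 1/4

1/4


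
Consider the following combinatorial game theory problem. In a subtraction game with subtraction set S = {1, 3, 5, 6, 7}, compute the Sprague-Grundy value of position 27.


The subtraction set is S = {1, 3, 5, 6, 7}.
G(k) = mex{ G(k - s) : s in S, s <= k }. We compute iteratively: G(0) = 0.
G(1) = mex({0}) = 1
G(2) = mex({1}) = 0
G(3) = mex({0}) = 1
G(4) = mex({1}) = 0
G(5) = mex({0}) = 1
G(6) = mex({0, 1}) = 2
G(7) = mex({0, 1, 2}) = 3
G(8) = mex({0, 1, 3}) = 2
G(9) = mex({0, 1, 2}) = 3
G(10) = mex({0, 1, 3}) = 2
G(11) = mex({0, 1, 2}) = 3
G(12) = mex({1, 2, 3}) = 0
G(13) = mex({0, 2, 3}) = 1
G(14) = mex({1, 2, 3}) = 0
G(15) = mex({0, 2, 3}) = 1
G(16) = mex({1, 2, 3}) = 0
G(17) = mex({0, 2, 3}) = 1
G(18) = mex({0, 1, 3}) = 2
Observe that G(12)..G(18) = 0, 1, 0, 1, 0, 1, 2 repeats G(0)..G(6) = 0, 1, 0, 1, 0, 1, 2.
For k >= max(S) = 7, G(k) is determined by the previous 7 values G(k-7)..G(k-1); a window of 7 consecutive values has recurred shifted by 12, so by induction G(k + 12) = G(k) for all k >= 0: the sequence is periodic from the start with period 12.
One period: G(0..11) = 0, 1, 0, 1, 0, 1, 2, 3, 2, 3, 2, 3.
27 mod 12 = 3, so G(27) = G(3) = 1.

1


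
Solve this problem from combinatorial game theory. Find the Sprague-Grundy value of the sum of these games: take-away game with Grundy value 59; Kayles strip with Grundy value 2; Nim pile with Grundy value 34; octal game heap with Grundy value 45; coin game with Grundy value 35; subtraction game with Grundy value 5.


By the Sprague-Grundy theorem, the Grundy value of a sum of games is the XOR of individual Grundy values.
take-away game: Grundy value = 59. Running XOR: 0 XOR 59 = 59
Kayles strip: Grundy value = 2. Running XOR: 59 XOR 2 = 57
Nim pile: Grundy value = 34. Running XOR: 57 XOR 34 = 27
octal game heap: Grundy value = 45. Running XOR: 27 XOR 45 = 54
coin game: Grundy value = 35. Running XOR: 54 XOR 35 = 21
subtraction game: Grundy value = 5. Running XOR: 21 XOR 5 = 16
The combined Grundy value is 16.

16


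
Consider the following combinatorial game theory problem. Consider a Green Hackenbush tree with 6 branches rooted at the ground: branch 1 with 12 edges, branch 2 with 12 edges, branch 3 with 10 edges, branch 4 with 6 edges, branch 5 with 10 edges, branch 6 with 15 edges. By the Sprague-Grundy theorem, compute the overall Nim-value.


The tree has 6 branches from the ground vertex.
In Green Hackenbush, the Nim-value of a simple path of length k is k.
Branch 1: length 12, Nim-value = 12
Branch 2: length 12, Nim-value = 12
Branch 3: length 10, Nim-value = 10
Branch 4: length 6, Nim-value = 6
Branch 5: length 10, Nim-value = 10
Branch 6: length 15, Nim-value = 15
Total Nim-value = XOR of all branch values:
0 XOR 12 = 12
12 XOR 12 = 0
0 XOR 10 = 10
10 XOR 6 = 12
12 XOR 10 = 6
6 XOR 15 = 9
Nim-value of the tree = 9

9


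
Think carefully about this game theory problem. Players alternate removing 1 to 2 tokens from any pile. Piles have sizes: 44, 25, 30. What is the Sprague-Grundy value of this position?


Subtraction set: {1, 2}
For this subtraction set, G(n) = n mod 3 (period = max + 1 = 3).
Pile 1 (size 44): G(44) = 44 mod 3 = 2
Pile 2 (size 25): G(25) = 25 mod 3 = 1
Pile 3 (size 30): G(30) = 30 mod 3 = 0
Total Grundy value = XOR of all: 2 XOR 1 XOR 0 = 3

3


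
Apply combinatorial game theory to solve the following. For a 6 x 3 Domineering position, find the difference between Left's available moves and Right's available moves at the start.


Board is 6 x 3 (rows x cols).
Left (vertical) placements: (rows-1) * cols = 5 * 3 = 15
Right (horizontal) placements: rows * (cols-1) = 6 * 2 = 12
Advantage = Left - Right = 15 - 12 = 3

3


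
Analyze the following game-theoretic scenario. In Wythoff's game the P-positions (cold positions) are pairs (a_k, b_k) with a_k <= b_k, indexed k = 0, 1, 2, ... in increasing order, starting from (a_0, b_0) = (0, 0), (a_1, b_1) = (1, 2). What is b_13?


By Wythoff's theorem, a_k = floor(k * phi) and b_k = floor(k * phi^2) = a_k + k, where phi = (1 + sqrt(5))/2 is the golden ratio.
phi = (1 + sqrt(5))/2 = 1.618034
phi^2 = phi + 1 = 2.618034
k = 13
k * phi^2 = 13 * 2.618034 = 34.034442
b_13 = floor(k * phi^2) = 34 (check: a_13 + k = 21 + 13 = 34)

34


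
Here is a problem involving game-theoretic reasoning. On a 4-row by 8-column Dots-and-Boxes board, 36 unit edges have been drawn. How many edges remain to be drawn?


Grid: 4 x 8 boxes, i.e. 5 rows and 9 columns of dots.
Horizontal edges: (rows + 1) * cols = 5 * 8 = 40
Vertical edges: rows * (cols + 1) = 4 * 9 = 36
Total edges: 40 + 36 = 76
Edges drawn: 36
Remaining: 76 - 36 = 40

40


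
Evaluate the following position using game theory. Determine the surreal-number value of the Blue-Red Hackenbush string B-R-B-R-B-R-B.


Edges (from ground): B-R-B-R-B-R-B
By Berlekamp's sign-expansion rule, a Blue-Red Hackenbush stalk has the value of the surreal number whose sign sequence is the edge sequence with B -> + and R -> -.
Sign sequence: +-+-+-+
Trace the sign expansion in the surreal number tree, starting from 0:
Edge 1: B (sign +) -> bounds (0, +inf), value = 1
Edge 2: R (sign -) -> bounds (0, 1), value = 1/2
Edge 3: B (sign +) -> bounds (1/2, 1), value = 3/4
Edge 4: R (sign -) -> bounds (1/2, 3/4), value = 5/8
Edge 5: B (sign +) -> bounds (5/8, 3/4), value = 11/16
Edge 6: R (sign -) -> bounds (5/8, 11/16), value = 21/32
Edge 7: B (sign +) -> bounds (21/32, 11/16), value = 43/64
Game value = 43/64

43/64


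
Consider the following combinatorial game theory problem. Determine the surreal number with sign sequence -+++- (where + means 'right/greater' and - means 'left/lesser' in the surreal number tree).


Sign expansion: -+++-
Rule: track bounds (lo, hi), initially (-inf, +inf). On '+', the current value becomes lo and we move to the simplest number in (value, hi): value + 1 if hi = +inf, otherwise the midpoint (value + hi)/2. On '-', the current value becomes hi and we move to value - 1 if lo = -inf, otherwise the midpoint (lo + value)/2.
Start at 0.
Step 1: sign = -, move left. Bounds: (-inf, 0). Value = -1
Step 2: sign = +, move right. Bounds: (-1, 0). Value = -1/2
Step 3: sign = +, move right. Bounds: (-1/2, 0). Value = -1/4
Step 4: sign = +, move right. Bounds: (-1/4, 0). Value = -1/8
Step 5: sign = -, move left. Bounds: (-1/4, -1/8). Value = -3/16
The surreal number with sign expansion -+++- is -3/16.

-3/16


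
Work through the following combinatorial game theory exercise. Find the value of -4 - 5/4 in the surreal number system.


x = -4, y = 5/4
Converting to common denominator: 4
x = -16/4, y = 5/4
x - y = -4 - 5/4 = -21/4

-21/4


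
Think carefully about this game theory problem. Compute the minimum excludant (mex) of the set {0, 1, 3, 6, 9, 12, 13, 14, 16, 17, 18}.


Set = {0, 1, 3, 6, 9, 12, 13, 14, 16, 17, 18}
0 is in the set.
1 is in the set.
2 is NOT in the set. This is the mex.
mex = 2

2


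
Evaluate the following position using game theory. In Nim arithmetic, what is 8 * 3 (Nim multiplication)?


Nim multiplication is bilinear over XOR: (u XOR v) * w = (u*w) XOR (v*w).
So we split each operand into its bit components and XOR the pairwise Nim products.
8 = 8 (as XOR of powers of 2).
3 = 1 + 2 (as XOR of powers of 2).
Using the standard Nim-product table on single bits:
  2*2 = 3,   2*4 = 8,   2*8 = 12,
  4*4 = 6,   4*8 = 11,  8*8 = 13,
and  1*x = x (identity), k*l = l*k (commutative).
Pairwise Nim products:
  8 * 1 = 8
  8 * 2 = 12
XOR them: 8 XOR 12 = 4.
Result: 8 * 3 = 4 (in Nim).

4


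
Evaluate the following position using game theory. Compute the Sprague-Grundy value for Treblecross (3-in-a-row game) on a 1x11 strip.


Treblecross: place X on empty cells; 3-in-a-row wins.
Playing within two cells of an existing X lets the opponent win at once, so sensible play treats the cells i-2..i+2 around each X as dead. The player left with no safe cell loses, so this is a normal-play take-away game on strips of safe cells.
Placing X at cell i (0-indexed) of a strip of k safe cells leaves independent strips of sizes max(0, i-2) and max(0, k-i-3). Hence G(k) = mex{ G(max(0,i-2)) XOR G(max(0,k-i-3)) : 0 <= i < k }, with G(0) = 0.
G(1): splits (0,0):0^0=0 -> mex({0}) = 1
G(2): splits (0,0):0^0=0 -> mex({0}) = 1
G(3): splits (0,0):0^0=0 -> mex({0}) = 1
G(4): splits (0,1):0^1=1 (0,0):0^0=0 -> mex({0, 1}) = 2
G(5): splits (0,2):0^1=1 (0,1):0^1=1 (0,0):0^0=0 -> mex({0, 1}) = 2
G(6) = mex({1}) = 0
G(7) = mex({0, 1, 2}) = 3
G(8) = mex({0, 1, 2}) = 3
G(9) = mex({0, 2}) = 1
G(10) = mex({0, 2, 3}) = 1
G(11) = mex({0, 3}) = 1
Therefore G(11) = 1.

1
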